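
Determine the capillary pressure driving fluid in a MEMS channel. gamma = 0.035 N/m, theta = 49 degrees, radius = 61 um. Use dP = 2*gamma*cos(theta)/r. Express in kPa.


Step 1: cos(49 deg) = 0.6561
Step 2: Convert r to m: r = 61e-6 m
Step 3: dP = 2 * 0.035 * 0.6561 / 61e-6 = 752.9 Pa
Step 4: Convert Pa to kPa (divide by 1000).
dP = 0.75 kPa


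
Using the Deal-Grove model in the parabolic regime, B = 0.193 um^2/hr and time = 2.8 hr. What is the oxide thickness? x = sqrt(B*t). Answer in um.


Step 1: Compute B*t = 0.193 * 2.8 = 0.5404
Step 2: x = sqrt(0.5404)
x = 0.735 um


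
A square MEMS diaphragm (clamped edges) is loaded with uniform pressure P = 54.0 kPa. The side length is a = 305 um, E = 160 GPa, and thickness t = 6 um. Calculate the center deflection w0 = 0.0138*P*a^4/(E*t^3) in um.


Step 1: Convert pressure to compatible units (E is in GPa, so P in GPa).
P = 54.0 kPa = 54.0e-6 GPa
Step 2: Compute numerator: 0.0138 * P * a^4.
a^4 = 305^4 = 8653650625
numerator = 0.0138 * 54.0e-6 * 8653650625 = 6.4487e+03
Step 3: Compute denominator: E * t^3 = 160 * 6^3 = 34560
Step 4: w0 = numerator / denominator = 6.4487e+03 / 34560 = 0.1866 um


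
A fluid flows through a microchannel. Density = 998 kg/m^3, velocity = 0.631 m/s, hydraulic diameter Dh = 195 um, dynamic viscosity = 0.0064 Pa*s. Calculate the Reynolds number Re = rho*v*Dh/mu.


Step 1: Convert Dh to meters: Dh = 195e-6 m
Step 2: Re = rho * v * Dh / mu
Re = 998 * 0.631 * 195e-6 / 0.0064
Re = 19.187


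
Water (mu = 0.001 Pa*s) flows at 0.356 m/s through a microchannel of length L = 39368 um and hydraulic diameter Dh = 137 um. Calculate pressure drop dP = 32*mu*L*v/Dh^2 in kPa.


Step 1: Convert to SI: L = 39368e-6 m, Dh = 137e-6 m
Step 2: dP = 32 * 0.001 * 39368e-6 * 0.356 / (137e-6)^2
Step 3: dP = 23894.73 Pa
Step 4: Convert to kPa: dP = 23.89 kPa


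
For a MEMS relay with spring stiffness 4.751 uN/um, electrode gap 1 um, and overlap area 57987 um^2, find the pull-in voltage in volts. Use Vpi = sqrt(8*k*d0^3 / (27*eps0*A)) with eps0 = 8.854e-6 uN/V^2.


Step 1: Compute numerator: 8 * k * d0^3 = 8 * 4.751 * 1^3 = 38.008
Step 2: Compute denominator: 27 * eps0 * A = 27 * 8.854e-6 * 57987 = 13.862256
Step 3: Vpi = sqrt(38.008 / 13.862256)
Vpi = 1.66 V


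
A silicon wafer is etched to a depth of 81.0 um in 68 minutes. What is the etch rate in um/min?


Step 1: Etch rate = depth / time
Step 2: rate = 81.0 / 68
rate = 1.191 um/min


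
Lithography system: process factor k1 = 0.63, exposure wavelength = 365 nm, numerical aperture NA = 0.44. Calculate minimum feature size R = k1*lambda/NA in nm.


Step 1: Identify values: k1 = 0.63, lambda = 365 nm, NA = 0.44
Step 2: R = k1 * lambda / NA
R = 0.63 * 365 / 0.44
R = 522.6 nm


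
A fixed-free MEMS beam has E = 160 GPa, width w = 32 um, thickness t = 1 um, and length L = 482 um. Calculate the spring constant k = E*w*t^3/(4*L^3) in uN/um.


Step 1: Convert E to consistent units (1 GPa = 1000 uN/um^2).
E = 160 GPa = 160000 uN/um^2
Step 2: Compute t^3 = 1^3 = 1
Step 3: Compute L^3 = 482^3 = 111980168
Step 4: k = 160000 * 32 * 1 / (4 * 111980168)
k = 0.0114 uN/um


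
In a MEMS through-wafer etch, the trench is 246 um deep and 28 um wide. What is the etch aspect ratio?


Step 1: AR = depth / width
Step 2: AR = 246 / 28
AR = 8.8


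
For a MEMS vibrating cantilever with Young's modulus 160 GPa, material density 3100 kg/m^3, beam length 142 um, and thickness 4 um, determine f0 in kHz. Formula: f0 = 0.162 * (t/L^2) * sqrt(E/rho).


Step 1: Convert units to SI.
t_SI = 4e-6 m, L_SI = 142e-6 m
Step 2: Calculate sqrt(E/rho).
sqrt(160e9 / 3100) = 7184.21 m/s
Step 3: Compute f0.
f0 = 0.162 * 4e-6 / (142e-6)^2 * 7184.21 = 230875.2 Hz = 230.88 kHz


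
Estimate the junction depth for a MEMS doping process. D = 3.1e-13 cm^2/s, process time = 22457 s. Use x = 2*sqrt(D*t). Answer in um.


Step 1: Compute D*t = 3.1e-13 * 22457 = 6.96167e-09 cm^2
Step 2: sqrt(D*t) = 8.34366e-05 cm
Step 3: x = 2 * 8.34366e-05 cm = 1.668732e-04 cm
Step 4: Convert to um (1 cm = 1e4 um): x = 1.669 um


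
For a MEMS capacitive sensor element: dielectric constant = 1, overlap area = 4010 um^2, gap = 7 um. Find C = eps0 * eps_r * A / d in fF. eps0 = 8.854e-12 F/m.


Step 1: Convert area to m^2: A = 4010e-12 m^2
Step 2: Convert gap to m: d = 7e-6 m
Step 3: C = eps0 * eps_r * A / d
C = 8.854e-12 * 1 * 4010e-12 / 7e-6
Step 4: Convert to fF (multiply by 1e15).
C = 5.07 fF


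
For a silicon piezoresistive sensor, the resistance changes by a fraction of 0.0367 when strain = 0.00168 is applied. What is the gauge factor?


Step 1: Identify values.
dR/R = 0.0367, strain = 0.00168
Step 2: GF = (dR/R) / strain = 0.0367 / 0.00168
GF = 21.8


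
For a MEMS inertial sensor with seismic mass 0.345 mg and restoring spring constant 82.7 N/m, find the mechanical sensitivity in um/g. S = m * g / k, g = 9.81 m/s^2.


Step 1: Convert mass: m = 0.345 mg = 3.45e-07 kg
Step 2: S = m * g / k = 3.45e-07 * 9.81 / 82.7
Step 3: S = 4.09e-08 m/g
Step 4: Convert to um/g: S = 0.041 um/g


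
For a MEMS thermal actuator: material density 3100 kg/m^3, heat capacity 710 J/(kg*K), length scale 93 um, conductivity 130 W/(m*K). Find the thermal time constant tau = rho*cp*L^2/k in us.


Step 1: Convert L to m: L = 93e-6 m
Step 2: L^2 = (93e-6)^2 = 8.649e-09 m^2
Step 3: tau = 3100 * 710 * 8.649e-09 / 130 = 1.4643422e-04 s
Step 4: Convert to microseconds (multiply by 1e6).
tau = 146.434 us


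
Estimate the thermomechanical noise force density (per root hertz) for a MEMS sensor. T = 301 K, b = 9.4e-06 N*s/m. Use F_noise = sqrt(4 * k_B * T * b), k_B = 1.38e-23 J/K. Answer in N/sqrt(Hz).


Step 1: Compute 4 * k_B * T * b
= 4 * 1.38e-23 * 301 * 9.4e-06
= 1.5618e-25 N^2/Hz
Step 2: F_noise = sqrt(1.5618e-25)
F_noise = 3.95e-13 N/sqrt(Hz)


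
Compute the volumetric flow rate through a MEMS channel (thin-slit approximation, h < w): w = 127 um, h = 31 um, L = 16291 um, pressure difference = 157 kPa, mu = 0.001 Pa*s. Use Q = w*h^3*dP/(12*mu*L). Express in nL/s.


Step 1: Convert all dimensions to SI (meters).
w = 127e-6 m, h = 31e-6 m, L = 16291e-6 m, dP = 157e3 Pa
Step 2: Q = w * h^3 * dP / (12 * mu * L)
Q = 127e-6 * (31e-6)^3 * 157e3 / (12 * 0.001 * 16291e-6) = 3.03850157e-09 m^3/s
Step 3: Convert Q from m^3/s to nL/s (1 m^3 = 1e12 nL, so multiply by 1e12).
Q = 3038.502 nL/s


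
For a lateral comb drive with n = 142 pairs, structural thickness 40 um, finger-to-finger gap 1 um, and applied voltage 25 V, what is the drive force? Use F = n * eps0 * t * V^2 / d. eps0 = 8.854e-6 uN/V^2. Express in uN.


Step 1: Parameters: n=142, eps0=8.854e-6 uN/V^2, t=40 um, V=25 V, d=1 um
Step 2: V^2 = 625
Step 3: F = 142 * 8.854e-6 * 40 * 625 / 1
F = 31.432 uN


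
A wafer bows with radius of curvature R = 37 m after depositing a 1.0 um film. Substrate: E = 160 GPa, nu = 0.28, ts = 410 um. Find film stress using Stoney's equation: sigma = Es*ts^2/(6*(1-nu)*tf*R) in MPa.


Step 1: Compute numerator: Es * ts^2 = 160 * 410^2 = 26896000 (GPa*um^2)
Step 2: Compute denominator (R in um): 6*(1-nu)*tf*R = 6*0.72*1.0*37e6 = 159840000.0 (um^2)
Step 3: sigma (GPa) = 26896000 / 159840000.0 = 1.68268e-01 GPa
Step 4: Convert to MPa (x1000): sigma = 168.3 MPa


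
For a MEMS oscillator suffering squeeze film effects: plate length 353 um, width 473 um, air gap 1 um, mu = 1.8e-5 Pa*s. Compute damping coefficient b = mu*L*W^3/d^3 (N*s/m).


Step 1: Convert to SI.
L = 353e-6 m, W = 473e-6 m, d = 1e-6 m
Step 2: W^3 = (473e-6)^3 = 1.06e-10 m^3
Step 3: d^3 = (1e-6)^3 = 1.00e-18 m^3
Step 4: b = 1.8e-5 * 353e-6 * 1.06e-10 / 1.00e-18
b = 6.72e-01 N*s/m


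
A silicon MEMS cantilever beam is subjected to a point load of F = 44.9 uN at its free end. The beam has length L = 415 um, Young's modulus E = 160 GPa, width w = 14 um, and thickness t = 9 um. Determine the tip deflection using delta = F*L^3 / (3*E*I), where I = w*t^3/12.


Step 1: Calculate the second moment of area.
I = w * t^3 / 12 = 14 * 9^3 / 12 = 850.5 um^4
Step 2: Convert E to consistent units (1 GPa = 1000 uN/um^2).
E = 160 GPa = 160000 uN/um^2
Step 3: Calculate tip deflection.
delta = F * L^3 / (3 * E * I)
delta = 44.9 * 415^3 / (3 * 160000 * 850.5)
delta = 7.861 um


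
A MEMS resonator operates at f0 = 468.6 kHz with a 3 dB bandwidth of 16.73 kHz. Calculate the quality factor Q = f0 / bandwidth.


Step 1: Q = f0 / bandwidth
Step 2: Q = 468.6 / 16.73
Q = 28.0


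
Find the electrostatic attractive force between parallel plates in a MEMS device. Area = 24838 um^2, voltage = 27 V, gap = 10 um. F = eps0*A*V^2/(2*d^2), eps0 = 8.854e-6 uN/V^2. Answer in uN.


Step 1: Identify parameters.
eps0 = 8.854e-6 uN/V^2, A = 24838 um^2, V = 27 V, d = 10 um
Step 2: Compute V^2 = 27^2 = 729
Step 3: Compute d^2 = 10^2 = 100
Step 4: F = 0.5 * 8.854e-6 * 24838 * 729 / 100
F = 0.802 uN


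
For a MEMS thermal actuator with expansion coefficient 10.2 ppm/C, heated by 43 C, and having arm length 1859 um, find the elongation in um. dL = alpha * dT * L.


Step 1: Convert CTE: alpha = 10.2 ppm/C = 10.2e-6 /C
Step 2: dL = 10.2e-6 * 43 * 1859
dL = 0.8154 um


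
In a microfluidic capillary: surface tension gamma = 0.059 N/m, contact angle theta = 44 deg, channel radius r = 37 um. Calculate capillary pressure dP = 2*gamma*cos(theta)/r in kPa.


Step 1: cos(44 deg) = 0.7193
Step 2: Convert r to m: r = 37e-6 m
Step 3: dP = 2 * 0.059 * 0.7193 / 37e-6 = 2294.0 Pa
Step 4: Convert Pa to kPa (divide by 1000).
dP = 2.29 kPa


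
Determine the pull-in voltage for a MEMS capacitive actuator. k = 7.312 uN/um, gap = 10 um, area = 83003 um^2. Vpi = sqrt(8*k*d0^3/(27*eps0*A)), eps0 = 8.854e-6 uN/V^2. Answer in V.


Step 1: Compute numerator: 8 * k * d0^3 = 8 * 7.312 * 10^3 = 58496.0
Step 2: Compute denominator: 27 * eps0 * A = 27 * 8.854e-6 * 83003 = 19.842531
Step 3: Vpi = sqrt(58496.0 / 19.842531)
Vpi = 54.3 V


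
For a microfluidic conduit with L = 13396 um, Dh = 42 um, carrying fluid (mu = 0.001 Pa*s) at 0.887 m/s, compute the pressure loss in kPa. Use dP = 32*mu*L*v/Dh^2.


Step 1: Convert to SI: L = 13396e-6 m, Dh = 42e-6 m
Step 2: dP = 32 * 0.001 * 13396e-6 * 0.887 / (42e-6)^2
Step 3: dP = 215551.06 Pa
Step 4: Convert to kPa: dP = 215.55 kPa


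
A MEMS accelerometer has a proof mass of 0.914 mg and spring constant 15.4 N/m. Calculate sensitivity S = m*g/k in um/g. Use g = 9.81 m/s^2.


Step 1: Convert mass: m = 0.914 mg = 9.14e-07 kg
Step 2: S = m * g / k = 9.14e-07 * 9.81 / 15.4
Step 3: S = 5.82e-07 m/g
Step 4: Convert to um/g: S = 0.582 um/g


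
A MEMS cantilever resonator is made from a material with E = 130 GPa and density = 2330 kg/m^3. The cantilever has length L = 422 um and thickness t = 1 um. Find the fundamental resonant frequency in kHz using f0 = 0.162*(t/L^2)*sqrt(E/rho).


Step 1: Convert units to SI.
t_SI = 1e-6 m, L_SI = 422e-6 m
Step 2: Calculate sqrt(E/rho).
sqrt(130e9 / 2330) = 7469.54 m/s
Step 3: Compute f0.
f0 = 0.162 * 1e-6 / (422e-6)^2 * 7469.54 = 6794.9 Hz = 6.79 kHz


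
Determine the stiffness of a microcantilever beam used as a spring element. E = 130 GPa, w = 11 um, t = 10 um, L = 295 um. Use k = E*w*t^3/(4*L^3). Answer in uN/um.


Step 1: Convert E to consistent units (1 GPa = 1000 uN/um^2).
E = 130 GPa = 130000 uN/um^2
Step 2: Compute t^3 = 10^3 = 1000
Step 3: Compute L^3 = 295^3 = 25672375
Step 4: k = 130000 * 11 * 1000 / (4 * 25672375)
k = 13.9255 uN/um


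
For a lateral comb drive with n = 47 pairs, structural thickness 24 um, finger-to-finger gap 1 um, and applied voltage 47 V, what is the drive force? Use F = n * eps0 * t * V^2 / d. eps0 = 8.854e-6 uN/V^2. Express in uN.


Step 1: Parameters: n=47, eps0=8.854e-6 uN/V^2, t=24 um, V=47 V, d=1 um
Step 2: V^2 = 2209
Step 3: F = 47 * 8.854e-6 * 24 * 2209 / 1
F = 22.062 uN


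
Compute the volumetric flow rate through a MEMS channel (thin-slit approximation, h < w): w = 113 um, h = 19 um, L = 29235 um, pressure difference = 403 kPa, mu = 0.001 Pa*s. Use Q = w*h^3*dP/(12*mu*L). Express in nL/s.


Step 1: Convert all dimensions to SI (meters).
w = 113e-6 m, h = 19e-6 m, L = 29235e-6 m, dP = 403e3 Pa
Step 2: Q = w * h^3 * dP / (12 * mu * L)
Q = 113e-6 * (19e-6)^3 * 403e3 / (12 * 0.001 * 29235e-6) = 8.9034833e-10 m^3/s
Step 3: Convert Q from m^3/s to nL/s (1 m^3 = 1e12 nL, so multiply by 1e12).
Q = 890.348 nL/s


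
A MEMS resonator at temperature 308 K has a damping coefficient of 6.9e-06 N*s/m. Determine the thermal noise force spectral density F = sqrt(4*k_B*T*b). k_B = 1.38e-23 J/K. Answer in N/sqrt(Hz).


Step 1: Compute 4 * k_B * T * b
= 4 * 1.38e-23 * 308 * 6.9e-06
= 1.1731e-25 N^2/Hz
Step 2: F_noise = sqrt(1.1731e-25)
F_noise = 3.43e-13 N/sqrt(Hz)


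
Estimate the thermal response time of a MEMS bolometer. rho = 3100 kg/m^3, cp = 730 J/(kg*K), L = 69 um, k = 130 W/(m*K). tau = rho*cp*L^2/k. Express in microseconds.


Step 1: Convert L to m: L = 69e-6 m
Step 2: L^2 = (69e-6)^2 = 4.761e-09 m^2
Step 3: tau = 3100 * 730 * 4.761e-09 / 130 = 8.287802e-05 s
Step 4: Convert to microseconds (multiply by 1e6).
tau = 82.878 us


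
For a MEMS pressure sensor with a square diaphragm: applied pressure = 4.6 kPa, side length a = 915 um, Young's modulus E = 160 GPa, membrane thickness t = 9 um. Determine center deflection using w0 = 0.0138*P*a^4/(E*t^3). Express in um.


Step 1: Convert pressure to compatible units (E is in GPa, so P in GPa).
P = 4.6 kPa = 4.6e-6 GPa
Step 2: Compute numerator: 0.0138 * P * a^4.
a^4 = 915^4 = 700945700625
numerator = 0.0138 * 4.6e-6 * 700945700625 = 4.4496e+04
Step 3: Compute denominator: E * t^3 = 160 * 9^3 = 116640
Step 4: w0 = numerator / denominator = 4.4496e+04 / 116640 = 0.3815 um


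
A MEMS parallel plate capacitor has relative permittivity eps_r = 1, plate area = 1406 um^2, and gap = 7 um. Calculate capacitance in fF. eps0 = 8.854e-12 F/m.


Step 1: Convert area to m^2: A = 1406e-12 m^2
Step 2: Convert gap to m: d = 7e-6 m
Step 3: C = eps0 * eps_r * A / d
C = 8.854e-12 * 1 * 1406e-12 / 7e-6
Step 4: Convert to fF (multiply by 1e15).
C = 1.78 fF


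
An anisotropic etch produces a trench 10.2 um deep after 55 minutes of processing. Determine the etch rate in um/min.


Step 1: Etch rate = depth / time
Step 2: rate = 10.2 / 55
rate = 0.185 um/min


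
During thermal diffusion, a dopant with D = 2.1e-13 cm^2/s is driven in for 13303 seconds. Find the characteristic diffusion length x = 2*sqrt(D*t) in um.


Step 1: Compute D*t = 2.1e-13 * 13303 = 2.79363e-09 cm^2
Step 2: sqrt(D*t) = 5.28548e-05 cm
Step 3: x = 2 * 5.28548e-05 cm = 1.057096e-04 cm
Step 4: Convert to um (1 cm = 1e4 um): x = 1.057 um


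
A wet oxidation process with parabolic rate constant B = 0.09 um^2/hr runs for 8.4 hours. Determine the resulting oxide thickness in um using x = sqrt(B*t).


Step 1: Compute B*t = 0.09 * 8.4 = 0.756
Step 2: x = sqrt(0.756)
x = 0.869 um


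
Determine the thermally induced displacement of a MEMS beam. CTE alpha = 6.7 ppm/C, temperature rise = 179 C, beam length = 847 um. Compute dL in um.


Step 1: Convert CTE: alpha = 6.7 ppm/C = 6.7e-6 /C
Step 2: dL = 6.7e-6 * 179 * 847
dL = 1.0158 um


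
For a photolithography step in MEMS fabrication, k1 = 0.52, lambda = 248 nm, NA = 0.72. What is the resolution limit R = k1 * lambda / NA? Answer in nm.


Step 1: Identify values: k1 = 0.52, lambda = 248 nm, NA = 0.72
Step 2: R = k1 * lambda / NA
R = 0.52 * 248 / 0.72
R = 179.1 nm


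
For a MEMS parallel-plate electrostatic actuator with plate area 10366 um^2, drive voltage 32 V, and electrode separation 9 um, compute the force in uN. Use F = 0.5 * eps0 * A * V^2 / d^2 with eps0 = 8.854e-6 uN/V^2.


Step 1: Identify parameters.
eps0 = 8.854e-6 uN/V^2, A = 10366 um^2, V = 32 V, d = 9 um
Step 2: Compute V^2 = 32^2 = 1024
Step 3: Compute d^2 = 9^2 = 81
Step 4: F = 0.5 * 8.854e-6 * 10366 * 1024 / 81
F = 0.58 uN


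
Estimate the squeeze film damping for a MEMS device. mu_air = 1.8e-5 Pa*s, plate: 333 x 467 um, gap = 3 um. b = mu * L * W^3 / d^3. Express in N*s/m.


Step 1: Convert to SI.
L = 333e-6 m, W = 467e-6 m, d = 3e-6 m
Step 2: W^3 = (467e-6)^3 = 1.02e-10 m^3
Step 3: d^3 = (3e-6)^3 = 2.70e-17 m^3
Step 4: b = 1.8e-5 * 333e-6 * 1.02e-10 / 2.70e-17
b = 2.26e-02 N*s/m


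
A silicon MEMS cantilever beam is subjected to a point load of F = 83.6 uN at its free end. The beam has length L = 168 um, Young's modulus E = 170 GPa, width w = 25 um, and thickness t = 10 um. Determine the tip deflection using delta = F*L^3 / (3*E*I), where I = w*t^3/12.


Step 1: Calculate the second moment of area.
I = w * t^3 / 12 = 25 * 10^3 / 12 = 2083.3333 um^4
Step 2: Convert E to consistent units (1 GPa = 1000 uN/um^2).
E = 170 GPa = 170000 uN/um^2
Step 3: Calculate tip deflection.
delta = F * L^3 / (3 * E * I)
delta = 83.6 * 168^3 / (3 * 170000 * 2083.3333)
delta = 0.3731 um


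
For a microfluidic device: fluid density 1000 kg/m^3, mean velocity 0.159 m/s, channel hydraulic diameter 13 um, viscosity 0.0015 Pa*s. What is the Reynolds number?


Step 1: Convert Dh to meters: Dh = 13e-6 m
Step 2: Re = rho * v * Dh / mu
Re = 1000 * 0.159 * 13e-6 / 0.0015
Re = 1.378


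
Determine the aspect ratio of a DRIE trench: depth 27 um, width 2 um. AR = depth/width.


Step 1: AR = depth / width
Step 2: AR = 27 / 2
AR = 13.5


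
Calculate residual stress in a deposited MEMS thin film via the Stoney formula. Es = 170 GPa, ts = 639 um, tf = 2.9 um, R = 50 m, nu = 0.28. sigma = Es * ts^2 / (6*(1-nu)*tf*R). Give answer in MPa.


Step 1: Compute numerator: Es * ts^2 = 170 * 639^2 = 69414570 (GPa*um^2)
Step 2: Compute denominator (R in um): 6*(1-nu)*tf*R = 6*0.72*2.9*50e6 = 626400000.0 (um^2)
Step 3: sigma (GPa) = 69414570 / 626400000.0 = 1.10815e-01 GPa
Step 4: Convert to MPa (x1000): sigma = 110.8 MPa


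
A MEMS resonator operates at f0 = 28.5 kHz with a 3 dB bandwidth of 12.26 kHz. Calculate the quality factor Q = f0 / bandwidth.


Step 1: Q = f0 / bandwidth
Step 2: Q = 28.5 / 12.26
Q = 2.3


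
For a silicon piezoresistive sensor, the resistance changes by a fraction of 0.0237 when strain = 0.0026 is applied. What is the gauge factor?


Step 1: Identify values.
dR/R = 0.0237, strain = 0.0026
Step 2: GF = (dR/R) / strain = 0.0237 / 0.0026
GF = 9.1


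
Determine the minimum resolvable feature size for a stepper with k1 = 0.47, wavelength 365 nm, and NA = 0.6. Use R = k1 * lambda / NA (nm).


Step 1: Identify values: k1 = 0.47, lambda = 365 nm, NA = 0.6
Step 2: R = k1 * lambda / NA
R = 0.47 * 365 / 0.6
R = 285.9 nm


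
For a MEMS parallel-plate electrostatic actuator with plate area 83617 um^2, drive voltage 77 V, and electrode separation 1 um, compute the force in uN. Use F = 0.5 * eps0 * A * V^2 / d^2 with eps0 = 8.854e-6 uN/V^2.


Step 1: Identify parameters.
eps0 = 8.854e-6 uN/V^2, A = 83617 um^2, V = 77 V, d = 1 um
Step 2: Compute V^2 = 77^2 = 5929
Step 3: Compute d^2 = 1^2 = 1
Step 4: F = 0.5 * 8.854e-6 * 83617 * 5929 / 1
F = 2194.753 uN


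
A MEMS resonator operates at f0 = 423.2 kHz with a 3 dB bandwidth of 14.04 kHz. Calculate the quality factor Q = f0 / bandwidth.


Step 1: Q = f0 / bandwidth
Step 2: Q = 423.2 / 14.04
Q = 30.1


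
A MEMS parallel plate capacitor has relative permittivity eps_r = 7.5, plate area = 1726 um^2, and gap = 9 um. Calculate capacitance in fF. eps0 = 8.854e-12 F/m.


Step 1: Convert area to m^2: A = 1726e-12 m^2
Step 2: Convert gap to m: d = 9e-6 m
Step 3: C = eps0 * eps_r * A / d
C = 8.854e-12 * 7.5 * 1726e-12 / 9e-6
Step 4: Convert to fF (multiply by 1e15).
C = 12.74 fF


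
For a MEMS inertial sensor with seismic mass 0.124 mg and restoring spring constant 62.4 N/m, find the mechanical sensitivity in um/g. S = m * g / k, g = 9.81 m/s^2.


Step 1: Convert mass: m = 0.124 mg = 1.24e-07 kg
Step 2: S = m * g / k = 1.24e-07 * 9.81 / 62.4
Step 3: S = 1.95e-08 m/g
Step 4: Convert to um/g: S = 0.019 um/g


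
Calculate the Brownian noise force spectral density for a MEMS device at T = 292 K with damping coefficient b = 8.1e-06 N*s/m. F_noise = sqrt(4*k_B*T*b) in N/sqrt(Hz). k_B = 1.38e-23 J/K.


Step 1: Compute 4 * k_B * T * b
= 4 * 1.38e-23 * 292 * 8.1e-06
= 1.3056e-25 N^2/Hz
Step 2: F_noise = sqrt(1.3056e-25)
F_noise = 3.61e-13 N/sqrt(Hz)


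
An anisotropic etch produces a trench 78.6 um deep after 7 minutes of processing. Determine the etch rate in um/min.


Step 1: Etch rate = depth / time
Step 2: rate = 78.6 / 7
rate = 11.229 um/min


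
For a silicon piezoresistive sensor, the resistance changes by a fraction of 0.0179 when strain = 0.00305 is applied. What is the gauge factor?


Step 1: Identify values.
dR/R = 0.0179, strain = 0.00305
Step 2: GF = (dR/R) / strain = 0.0179 / 0.00305
GF = 5.9


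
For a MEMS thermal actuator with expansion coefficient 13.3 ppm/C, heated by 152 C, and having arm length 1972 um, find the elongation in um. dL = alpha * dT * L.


Step 1: Convert CTE: alpha = 13.3 ppm/C = 13.3e-6 /C
Step 2: dL = 13.3e-6 * 152 * 1972
dL = 3.9866 um


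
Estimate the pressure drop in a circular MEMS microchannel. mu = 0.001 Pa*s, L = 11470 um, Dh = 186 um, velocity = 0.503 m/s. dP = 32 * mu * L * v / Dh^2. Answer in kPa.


Step 1: Convert to SI: L = 11470e-6 m, Dh = 186e-6 m
Step 2: dP = 32 * 0.001 * 11470e-6 * 0.503 / (186e-6)^2
Step 3: dP = 5336.49 Pa
Step 4: Convert to kPa: dP = 5.34 kPa


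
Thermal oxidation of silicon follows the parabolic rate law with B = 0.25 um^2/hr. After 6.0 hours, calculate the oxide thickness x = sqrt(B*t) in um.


Step 1: Compute B*t = 0.25 * 6.0 = 1.5
Step 2: x = sqrt(1.5)
x = 1.225 um


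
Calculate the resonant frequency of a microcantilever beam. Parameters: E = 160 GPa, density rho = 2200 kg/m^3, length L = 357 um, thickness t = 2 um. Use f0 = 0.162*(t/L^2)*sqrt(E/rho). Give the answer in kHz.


Step 1: Convert units to SI.
t_SI = 2e-6 m, L_SI = 357e-6 m
Step 2: Calculate sqrt(E/rho).
sqrt(160e9 / 2200) = 8528.03 m/s
Step 3: Compute f0.
f0 = 0.162 * 2e-6 / (357e-6)^2 * 8528.03 = 21679.9 Hz = 21.68 kHz


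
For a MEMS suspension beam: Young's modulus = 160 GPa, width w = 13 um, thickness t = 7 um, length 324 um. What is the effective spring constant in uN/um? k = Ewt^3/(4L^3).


Step 1: Convert E to consistent units (1 GPa = 1000 uN/um^2).
E = 160 GPa = 160000 uN/um^2
Step 2: Compute t^3 = 7^3 = 343
Step 3: Compute L^3 = 324^3 = 34012224
Step 4: k = 160000 * 13 * 343 / (4 * 34012224)
k = 5.244 uN/um


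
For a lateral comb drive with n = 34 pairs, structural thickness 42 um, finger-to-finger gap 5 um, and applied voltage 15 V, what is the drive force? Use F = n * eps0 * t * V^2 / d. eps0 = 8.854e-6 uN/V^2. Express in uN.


Step 1: Parameters: n=34, eps0=8.854e-6 uN/V^2, t=42 um, V=15 V, d=5 um
Step 2: V^2 = 225
Step 3: F = 34 * 8.854e-6 * 42 * 225 / 5
F = 0.569 uN


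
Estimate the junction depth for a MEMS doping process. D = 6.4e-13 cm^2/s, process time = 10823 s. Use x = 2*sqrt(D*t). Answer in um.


Step 1: Compute D*t = 6.4e-13 * 10823 = 6.92672e-09 cm^2
Step 2: sqrt(D*t) = 8.32269e-05 cm
Step 3: x = 2 * 8.32269e-05 cm = 1.664538e-04 cm
Step 4: Convert to um (1 cm = 1e4 um): x = 1.665 um


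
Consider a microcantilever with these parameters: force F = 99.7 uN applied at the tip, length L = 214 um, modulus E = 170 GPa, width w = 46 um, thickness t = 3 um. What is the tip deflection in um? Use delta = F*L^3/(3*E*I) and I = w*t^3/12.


Step 1: Calculate the second moment of area.
I = w * t^3 / 12 = 46 * 3^3 / 12 = 103.5 um^4
Step 2: Convert E to consistent units (1 GPa = 1000 uN/um^2).
E = 170 GPa = 170000 uN/um^2
Step 3: Calculate tip deflection.
delta = F * L^3 / (3 * E * I)
delta = 99.7 * 214^3 / (3 * 170000 * 103.5)
delta = 18.5108 um


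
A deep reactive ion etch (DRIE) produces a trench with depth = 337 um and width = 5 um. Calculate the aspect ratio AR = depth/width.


Step 1: AR = depth / width
Step 2: AR = 337 / 5
AR = 67.4


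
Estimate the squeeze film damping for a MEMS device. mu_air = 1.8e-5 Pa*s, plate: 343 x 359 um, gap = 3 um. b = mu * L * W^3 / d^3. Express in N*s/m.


Step 1: Convert to SI.
L = 343e-6 m, W = 359e-6 m, d = 3e-6 m
Step 2: W^3 = (359e-6)^3 = 4.63e-11 m^3
Step 3: d^3 = (3e-6)^3 = 2.70e-17 m^3
Step 4: b = 1.8e-5 * 343e-6 * 4.63e-11 / 2.70e-17
b = 1.06e-02 N*s/m


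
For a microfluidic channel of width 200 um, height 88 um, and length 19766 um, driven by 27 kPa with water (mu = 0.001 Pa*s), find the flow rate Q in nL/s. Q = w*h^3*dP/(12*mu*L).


Step 1: Convert all dimensions to SI (meters).
w = 200e-6 m, h = 88e-6 m, L = 19766e-6 m, dP = 27e3 Pa
Step 2: Q = w * h^3 * dP / (12 * mu * L)
Q = 200e-6 * (88e-6)^3 * 27e3 / (12 * 0.001 * 19766e-6) = 1.55146413e-08 m^3/s
Step 3: Convert Q from m^3/s to nL/s (1 m^3 = 1e12 nL, so multiply by 1e12).
Q = 15514.641 nL/s


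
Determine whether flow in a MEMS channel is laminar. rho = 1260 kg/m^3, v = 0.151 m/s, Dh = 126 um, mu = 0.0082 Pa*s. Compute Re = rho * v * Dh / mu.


Step 1: Convert Dh to meters: Dh = 126e-6 m
Step 2: Re = rho * v * Dh / mu
Re = 1260 * 0.151 * 126e-6 / 0.0082
Re = 2.924
Since Re = 2.924 is below ~2300, the flow is laminar.


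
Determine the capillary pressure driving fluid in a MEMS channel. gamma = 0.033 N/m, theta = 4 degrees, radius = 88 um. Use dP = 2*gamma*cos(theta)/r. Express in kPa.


Step 1: cos(4 deg) = 0.9976
Step 2: Convert r to m: r = 88e-6 m
Step 3: dP = 2 * 0.033 * 0.9976 / 88e-6 = 748.2 Pa
Step 4: Convert Pa to kPa (divide by 1000).
dP = 0.75 kPa


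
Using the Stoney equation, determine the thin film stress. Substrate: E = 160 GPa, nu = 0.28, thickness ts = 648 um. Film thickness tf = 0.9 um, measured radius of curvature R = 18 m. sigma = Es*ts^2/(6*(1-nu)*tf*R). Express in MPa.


Step 1: Compute numerator: Es * ts^2 = 160 * 648^2 = 67184640 (GPa*um^2)
Step 2: Compute denominator (R in um): 6*(1-nu)*tf*R = 6*0.72*0.9*18e6 = 69984000.0 (um^2)
Step 3: sigma (GPa) = 67184640 / 69984000.0 = 9.6e-01 GPa
Step 4: Convert to MPa (x1000): sigma = 960.0 MPa


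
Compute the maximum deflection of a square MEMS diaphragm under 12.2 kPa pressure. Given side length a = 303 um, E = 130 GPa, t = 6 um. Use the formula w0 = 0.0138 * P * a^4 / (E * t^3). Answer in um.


Step 1: Convert pressure to compatible units (E is in GPa, so P in GPa).
P = 12.2 kPa = 12.2e-6 GPa
Step 2: Compute numerator: 0.0138 * P * a^4.
a^4 = 303^4 = 8428892481
numerator = 0.0138 * 12.2e-6 * 8428892481 = 1.4191e+03
Step 3: Compute denominator: E * t^3 = 130 * 6^3 = 28080
Step 4: w0 = numerator / denominator = 1.4191e+03 / 28080 = 0.0505 um


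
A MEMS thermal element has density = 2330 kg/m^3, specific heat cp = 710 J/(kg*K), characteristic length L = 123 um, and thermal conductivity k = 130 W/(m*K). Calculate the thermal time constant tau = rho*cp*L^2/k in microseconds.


Step 1: Convert L to m: L = 123e-6 m
Step 2: L^2 = (123e-6)^2 = 1.5129e-08 m^2
Step 3: tau = 2330 * 710 * 1.5129e-08 / 130 = 1.9252234e-04 s
Step 4: Convert to microseconds (multiply by 1e6).
tau = 192.522 us


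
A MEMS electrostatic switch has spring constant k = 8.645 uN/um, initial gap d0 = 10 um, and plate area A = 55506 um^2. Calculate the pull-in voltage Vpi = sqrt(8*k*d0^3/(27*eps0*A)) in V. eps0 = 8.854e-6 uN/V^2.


Step 1: Compute numerator: 8 * k * d0^3 = 8 * 8.645 * 10^3 = 69160.0
Step 2: Compute denominator: 27 * eps0 * A = 27 * 8.854e-6 * 55506 = 13.269153
Step 3: Vpi = sqrt(69160.0 / 13.269153)
Vpi = 72.19 V


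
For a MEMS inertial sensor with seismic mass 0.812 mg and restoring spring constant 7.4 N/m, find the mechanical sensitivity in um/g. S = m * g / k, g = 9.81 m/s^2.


Step 1: Convert mass: m = 0.812 mg = 8.12e-07 kg
Step 2: S = m * g / k = 8.12e-07 * 9.81 / 7.4
Step 3: S = 1.08e-06 m/g
Step 4: Convert to um/g: S = 1.076 um/g


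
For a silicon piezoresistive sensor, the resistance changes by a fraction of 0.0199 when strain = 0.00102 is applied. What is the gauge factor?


Step 1: Identify values.
dR/R = 0.0199, strain = 0.00102
Step 2: GF = (dR/R) / strain = 0.0199 / 0.00102
GF = 19.5


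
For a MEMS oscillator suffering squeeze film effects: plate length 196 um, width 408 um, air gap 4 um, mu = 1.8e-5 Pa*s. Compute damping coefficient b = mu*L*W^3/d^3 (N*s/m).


Step 1: Convert to SI.
L = 196e-6 m, W = 408e-6 m, d = 4e-6 m
Step 2: W^3 = (408e-6)^3 = 6.79e-11 m^3
Step 3: d^3 = (4e-6)^3 = 6.40e-17 m^3
Step 4: b = 1.8e-5 * 196e-6 * 6.79e-11 / 6.40e-17
b = 3.74e-03 N*s/m


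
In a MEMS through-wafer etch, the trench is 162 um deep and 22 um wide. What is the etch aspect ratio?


Step 1: AR = depth / width
Step 2: AR = 162 / 22
AR = 7.4


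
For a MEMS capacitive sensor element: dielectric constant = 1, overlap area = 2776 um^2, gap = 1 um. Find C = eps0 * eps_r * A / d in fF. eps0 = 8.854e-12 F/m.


Step 1: Convert area to m^2: A = 2776e-12 m^2
Step 2: Convert gap to m: d = 1e-6 m
Step 3: C = eps0 * eps_r * A / d
C = 8.854e-12 * 1 * 2776e-12 / 1e-6
Step 4: Convert to fF (multiply by 1e15).
C = 24.58 fF


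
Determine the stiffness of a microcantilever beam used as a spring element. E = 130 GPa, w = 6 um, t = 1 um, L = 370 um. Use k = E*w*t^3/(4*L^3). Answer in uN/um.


Step 1: Convert E to consistent units (1 GPa = 1000 uN/um^2).
E = 130 GPa = 130000 uN/um^2
Step 2: Compute t^3 = 1^3 = 1
Step 3: Compute L^3 = 370^3 = 50653000
Step 4: k = 130000 * 6 * 1 / (4 * 50653000)
k = 0.0038 uN/um


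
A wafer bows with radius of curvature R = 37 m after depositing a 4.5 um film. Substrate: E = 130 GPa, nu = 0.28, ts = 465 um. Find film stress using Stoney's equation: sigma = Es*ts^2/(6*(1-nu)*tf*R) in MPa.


Step 1: Compute numerator: Es * ts^2 = 130 * 465^2 = 28109250 (GPa*um^2)
Step 2: Compute denominator (R in um): 6*(1-nu)*tf*R = 6*0.72*4.5*37e6 = 719280000.0 (um^2)
Step 3: sigma (GPa) = 28109250 / 719280000.0 = 3.908e-02 GPa
Step 4: Convert to MPa (x1000): sigma = 39.1 MPa


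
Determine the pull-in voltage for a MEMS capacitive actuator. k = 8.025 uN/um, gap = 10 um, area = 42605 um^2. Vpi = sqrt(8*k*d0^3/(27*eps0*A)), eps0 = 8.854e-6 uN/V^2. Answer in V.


Step 1: Compute numerator: 8 * k * d0^3 = 8 * 8.025 * 10^3 = 64200.0
Step 2: Compute denominator: 27 * eps0 * A = 27 * 8.854e-6 * 42605 = 10.185066
Step 3: Vpi = sqrt(64200.0 / 10.185066)
Vpi = 79.39 V


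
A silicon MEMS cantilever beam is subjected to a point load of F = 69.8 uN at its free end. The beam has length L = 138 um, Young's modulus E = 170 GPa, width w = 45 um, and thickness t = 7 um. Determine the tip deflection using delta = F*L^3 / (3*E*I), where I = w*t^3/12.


Step 1: Calculate the second moment of area.
I = w * t^3 / 12 = 45 * 7^3 / 12 = 1286.25 um^4
Step 2: Convert E to consistent units (1 GPa = 1000 uN/um^2).
E = 170 GPa = 170000 uN/um^2
Step 3: Calculate tip deflection.
delta = F * L^3 / (3 * E * I)
delta = 69.8 * 138^3 / (3 * 170000 * 1286.25)
delta = 0.2796 um


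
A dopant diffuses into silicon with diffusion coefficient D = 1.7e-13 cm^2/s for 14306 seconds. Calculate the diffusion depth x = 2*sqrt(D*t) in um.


Step 1: Compute D*t = 1.7e-13 * 14306 = 2.43202e-09 cm^2
Step 2: sqrt(D*t) = 4.9316e-05 cm
Step 3: x = 2 * 4.9316e-05 cm = 9.8632e-05 cm
Step 4: Convert to um (1 cm = 1e4 um): x = 0.986 um


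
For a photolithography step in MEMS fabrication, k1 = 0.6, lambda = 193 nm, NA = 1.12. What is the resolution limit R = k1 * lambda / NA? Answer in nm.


Step 1: Identify values: k1 = 0.6, lambda = 193 nm, NA = 1.12
Step 2: R = k1 * lambda / NA
R = 0.6 * 193 / 1.12
R = 103.4 nm


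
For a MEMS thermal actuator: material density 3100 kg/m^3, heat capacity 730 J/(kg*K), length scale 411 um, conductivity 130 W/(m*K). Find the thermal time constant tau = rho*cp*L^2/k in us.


Step 1: Convert L to m: L = 411e-6 m
Step 2: L^2 = (411e-6)^2 = 1.68921e-07 m^2
Step 3: tau = 3100 * 730 * 1.68921e-07 / 130 = 2.94052479e-03 s
Step 4: Convert to microseconds (multiply by 1e6).
tau = 2940.525 us


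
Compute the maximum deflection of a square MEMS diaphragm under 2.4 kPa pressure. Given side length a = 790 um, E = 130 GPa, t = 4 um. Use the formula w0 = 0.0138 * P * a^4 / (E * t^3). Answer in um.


Step 1: Convert pressure to compatible units (E is in GPa, so P in GPa).
P = 2.4 kPa = 2.4e-6 GPa
Step 2: Compute numerator: 0.0138 * P * a^4.
a^4 = 790^4 = 389500810000
numerator = 0.0138 * 2.4e-6 * 389500810000 = 1.290027e+04
Step 3: Compute denominator: E * t^3 = 130 * 4^3 = 8320
Step 4: w0 = numerator / denominator = 1.290027e+04 / 8320 = 1.5505 um


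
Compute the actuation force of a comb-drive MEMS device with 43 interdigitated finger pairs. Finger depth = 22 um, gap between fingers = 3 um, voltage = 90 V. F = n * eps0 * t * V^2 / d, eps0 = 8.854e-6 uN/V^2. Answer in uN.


Step 1: Parameters: n=43, eps0=8.854e-6 uN/V^2, t=22 um, V=90 V, d=3 um
Step 2: V^2 = 8100
Step 3: F = 43 * 8.854e-6 * 22 * 8100 / 3
F = 22.615 uN


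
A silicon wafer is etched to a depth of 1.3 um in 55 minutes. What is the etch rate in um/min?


Step 1: Etch rate = depth / time
Step 2: rate = 1.3 / 55
rate = 0.024 um/min


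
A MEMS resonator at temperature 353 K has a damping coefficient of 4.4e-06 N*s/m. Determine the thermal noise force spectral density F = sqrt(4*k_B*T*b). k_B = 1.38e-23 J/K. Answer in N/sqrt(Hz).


Step 1: Compute 4 * k_B * T * b
= 4 * 1.38e-23 * 353 * 4.4e-06
= 8.5737e-26 N^2/Hz
Step 2: F_noise = sqrt(8.5737e-26)
F_noise = 2.93e-13 N/sqrt(Hz)


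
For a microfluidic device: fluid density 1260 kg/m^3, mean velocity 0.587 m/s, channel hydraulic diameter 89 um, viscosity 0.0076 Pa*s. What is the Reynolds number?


Step 1: Convert Dh to meters: Dh = 89e-6 m
Step 2: Re = rho * v * Dh / mu
Re = 1260 * 0.587 * 89e-6 / 0.0076
Re = 8.661


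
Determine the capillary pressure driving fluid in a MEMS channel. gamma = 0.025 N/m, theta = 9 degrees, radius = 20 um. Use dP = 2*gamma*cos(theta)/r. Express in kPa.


Step 1: cos(9 deg) = 0.9877
Step 2: Convert r to m: r = 20e-6 m
Step 3: dP = 2 * 0.025 * 0.9877 / 20e-6 = 2469.3 Pa
Step 4: Convert Pa to kPa (divide by 1000).
dP = 2.47 kPa


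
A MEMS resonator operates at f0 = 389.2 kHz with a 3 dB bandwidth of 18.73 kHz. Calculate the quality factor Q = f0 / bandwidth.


Step 1: Q = f0 / bandwidth
Step 2: Q = 389.2 / 18.73
Q = 20.8


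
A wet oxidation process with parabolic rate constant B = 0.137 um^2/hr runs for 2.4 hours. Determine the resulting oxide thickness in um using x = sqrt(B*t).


Step 1: Compute B*t = 0.137 * 2.4 = 0.3288
Step 2: x = sqrt(0.3288)
x = 0.573 um


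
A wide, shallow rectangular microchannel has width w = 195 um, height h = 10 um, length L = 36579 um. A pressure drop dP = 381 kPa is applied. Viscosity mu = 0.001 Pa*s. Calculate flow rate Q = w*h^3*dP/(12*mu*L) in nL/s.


Step 1: Convert all dimensions to SI (meters).
w = 195e-6 m, h = 10e-6 m, L = 36579e-6 m, dP = 381e3 Pa
Step 2: Q = w * h^3 * dP / (12 * mu * L)
Q = 195e-6 * (10e-6)^3 * 381e3 / (12 * 0.001 * 36579e-6) = 1.6925695e-10 m^3/s
Step 3: Convert Q from m^3/s to nL/s (1 m^3 = 1e12 nL, so multiply by 1e12).
Q = 169.257 nL/s


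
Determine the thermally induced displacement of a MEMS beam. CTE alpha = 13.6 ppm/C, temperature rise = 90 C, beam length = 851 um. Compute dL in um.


Step 1: Convert CTE: alpha = 13.6 ppm/C = 13.6e-6 /C
Step 2: dL = 13.6e-6 * 90 * 851
dL = 1.0416 um


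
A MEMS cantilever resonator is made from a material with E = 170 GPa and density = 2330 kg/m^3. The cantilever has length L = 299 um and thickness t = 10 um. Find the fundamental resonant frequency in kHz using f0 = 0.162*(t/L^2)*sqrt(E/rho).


Step 1: Convert units to SI.
t_SI = 10e-6 m, L_SI = 299e-6 m
Step 2: Calculate sqrt(E/rho).
sqrt(170e9 / 2330) = 8541.74 m/s
Step 3: Compute f0.
f0 = 0.162 * 10e-6 / (299e-6)^2 * 8541.74 = 154781.5 Hz = 154.78 kHz


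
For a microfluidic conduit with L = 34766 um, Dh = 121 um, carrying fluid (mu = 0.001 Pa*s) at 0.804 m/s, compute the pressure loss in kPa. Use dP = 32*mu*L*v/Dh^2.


Step 1: Convert to SI: L = 34766e-6 m, Dh = 121e-6 m
Step 2: dP = 32 * 0.001 * 34766e-6 * 0.804 / (121e-6)^2
Step 3: dP = 61092.80 Pa
Step 4: Convert to kPa: dP = 61.09 kPa


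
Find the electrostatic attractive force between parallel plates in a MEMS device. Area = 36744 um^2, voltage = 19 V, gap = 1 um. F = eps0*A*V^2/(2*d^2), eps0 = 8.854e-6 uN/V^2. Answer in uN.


Step 1: Identify parameters.
eps0 = 8.854e-6 uN/V^2, A = 36744 um^2, V = 19 V, d = 1 um
Step 2: Compute V^2 = 19^2 = 361
Step 3: Compute d^2 = 1^2 = 1
Step 4: F = 0.5 * 8.854e-6 * 36744 * 361 / 1
F = 58.722 uN


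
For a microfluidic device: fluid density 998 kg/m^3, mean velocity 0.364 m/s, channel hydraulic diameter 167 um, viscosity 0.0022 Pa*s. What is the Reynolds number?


Step 1: Convert Dh to meters: Dh = 167e-6 m
Step 2: Re = rho * v * Dh / mu
Re = 998 * 0.364 * 167e-6 / 0.0022
Re = 27.576


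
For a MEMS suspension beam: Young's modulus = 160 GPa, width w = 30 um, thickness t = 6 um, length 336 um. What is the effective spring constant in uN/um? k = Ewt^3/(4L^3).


Step 1: Convert E to consistent units (1 GPa = 1000 uN/um^2).
E = 160 GPa = 160000 uN/um^2
Step 2: Compute t^3 = 6^3 = 216
Step 3: Compute L^3 = 336^3 = 37933056
Step 4: k = 160000 * 30 * 216 / (4 * 37933056)
k = 6.8331 uN/um


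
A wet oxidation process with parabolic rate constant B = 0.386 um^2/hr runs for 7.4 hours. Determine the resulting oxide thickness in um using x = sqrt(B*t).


Step 1: Compute B*t = 0.386 * 7.4 = 2.8564
Step 2: x = sqrt(2.8564)
x = 1.69 um


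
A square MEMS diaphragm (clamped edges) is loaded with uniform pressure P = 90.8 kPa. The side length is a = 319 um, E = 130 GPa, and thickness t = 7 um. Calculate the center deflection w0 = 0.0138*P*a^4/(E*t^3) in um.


Step 1: Convert pressure to compatible units (E is in GPa, so P in GPa).
P = 90.8 kPa = 90.8e-6 GPa
Step 2: Compute numerator: 0.0138 * P * a^4.
a^4 = 319^4 = 10355301121
numerator = 0.0138 * 90.8e-6 * 10355301121 = 1.2976e+04
Step 3: Compute denominator: E * t^3 = 130 * 7^3 = 44590
Step 4: w0 = numerator / denominator = 1.2976e+04 / 44590 = 0.291 um


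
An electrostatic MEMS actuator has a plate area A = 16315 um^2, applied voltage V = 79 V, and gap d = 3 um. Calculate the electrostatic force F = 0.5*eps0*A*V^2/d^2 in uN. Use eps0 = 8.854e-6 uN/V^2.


Step 1: Identify parameters.
eps0 = 8.854e-6 uN/V^2, A = 16315 um^2, V = 79 V, d = 3 um
Step 2: Compute V^2 = 79^2 = 6241
Step 3: Compute d^2 = 3^2 = 9
Step 4: F = 0.5 * 8.854e-6 * 16315 * 6241 / 9
F = 50.085 uN


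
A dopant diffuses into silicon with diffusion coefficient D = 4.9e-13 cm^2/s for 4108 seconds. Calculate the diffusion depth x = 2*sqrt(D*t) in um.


Step 1: Compute D*t = 4.9e-13 * 4108 = 2.01292e-09 cm^2
Step 2: sqrt(D*t) = 4.4866e-05 cm
Step 3: x = 2 * 4.4866e-05 cm = 8.9732e-05 cm
Step 4: Convert to um (1 cm = 1e4 um): x = 0.897 um


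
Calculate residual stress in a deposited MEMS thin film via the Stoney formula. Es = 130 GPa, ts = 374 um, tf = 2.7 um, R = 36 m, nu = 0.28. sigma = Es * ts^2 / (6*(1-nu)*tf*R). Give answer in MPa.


Step 1: Compute numerator: Es * ts^2 = 130 * 374^2 = 18183880 (GPa*um^2)
Step 2: Compute denominator (R in um): 6*(1-nu)*tf*R = 6*0.72*2.7*36e6 = 419904000.0 (um^2)
Step 3: sigma (GPa) = 18183880 / 419904000.0 = 4.3305e-02 GPa
Step 4: Convert to MPa (x1000): sigma = 43.3 MPa


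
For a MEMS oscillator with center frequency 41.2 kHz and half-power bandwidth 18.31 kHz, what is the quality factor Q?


Step 1: Q = f0 / bandwidth
Step 2: Q = 41.2 / 18.31
Q = 2.3


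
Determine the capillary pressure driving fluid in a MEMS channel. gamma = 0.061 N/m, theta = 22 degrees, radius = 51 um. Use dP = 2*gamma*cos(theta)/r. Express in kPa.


Step 1: cos(22 deg) = 0.9272
Step 2: Convert r to m: r = 51e-6 m
Step 3: dP = 2 * 0.061 * 0.9272 / 51e-6 = 2218.0 Pa
Step 4: Convert Pa to kPa (divide by 1000).
dP = 2.22 kPa


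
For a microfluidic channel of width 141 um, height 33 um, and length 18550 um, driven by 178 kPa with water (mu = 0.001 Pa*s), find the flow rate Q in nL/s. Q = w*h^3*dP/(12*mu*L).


Step 1: Convert all dimensions to SI (meters).
w = 141e-6 m, h = 33e-6 m, L = 18550e-6 m, dP = 178e3 Pa
Step 2: Q = w * h^3 * dP / (12 * mu * L)
Q = 141e-6 * (33e-6)^3 * 178e3 / (12 * 0.001 * 18550e-6) = 4.05187253e-09 m^3/s
Step 3: Convert Q from m^3/s to nL/s (1 m^3 = 1e12 nL, so multiply by 1e12).
Q = 4051.873 nL/s
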